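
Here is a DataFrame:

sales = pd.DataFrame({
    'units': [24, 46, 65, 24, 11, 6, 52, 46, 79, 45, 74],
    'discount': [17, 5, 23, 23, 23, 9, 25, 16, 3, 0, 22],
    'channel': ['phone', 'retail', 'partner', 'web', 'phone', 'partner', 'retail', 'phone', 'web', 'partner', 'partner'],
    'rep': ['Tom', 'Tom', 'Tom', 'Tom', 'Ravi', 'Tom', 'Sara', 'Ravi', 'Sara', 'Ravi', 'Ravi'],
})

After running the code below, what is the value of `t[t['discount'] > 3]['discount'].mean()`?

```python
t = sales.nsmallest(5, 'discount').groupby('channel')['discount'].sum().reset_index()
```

10.0

take 5 rows with smallest discount:
   units  discount  channel   rep
9     45         0  partner  Ravi
8     79         3      web  Sara
1     46         5   retail   Tom
5      6         9  partner   Tom
7     46        16    phone  Ravi
group by channel, sum of discount:
channel
partner     9
phone      16
retail      5
web         3
Name: discount, dtype: int64
reset_index():
   channel  discount
0  partner         9
1    phone        16
2   retail         5
3      web         3
filter rows where discount > 3:
   channel  discount
0  partner         9
1    phone        16
2   retail         5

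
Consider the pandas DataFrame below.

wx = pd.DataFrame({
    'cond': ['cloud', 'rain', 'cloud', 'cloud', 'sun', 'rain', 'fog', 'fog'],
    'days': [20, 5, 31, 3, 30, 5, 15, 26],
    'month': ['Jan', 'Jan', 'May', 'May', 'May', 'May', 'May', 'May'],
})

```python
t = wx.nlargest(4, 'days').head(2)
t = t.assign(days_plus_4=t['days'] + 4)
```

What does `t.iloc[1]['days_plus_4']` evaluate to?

take 4 rows with largest days:
    cond  days month
2  cloud    31   May
4    sun    30   May
7    fog    26   May
0  cloud    20   Jan
take first 2 rows:
    cond  days month
2  cloud    31   May
4    sun    30   May
add column days_plus_4 = t['days'] + 4:
    cond  days month  days_plus_4
2  cloud    31   May           35
4    sun    30   May           34
Reading off the value at position 1, column 'days_plus_4', we get 34.

34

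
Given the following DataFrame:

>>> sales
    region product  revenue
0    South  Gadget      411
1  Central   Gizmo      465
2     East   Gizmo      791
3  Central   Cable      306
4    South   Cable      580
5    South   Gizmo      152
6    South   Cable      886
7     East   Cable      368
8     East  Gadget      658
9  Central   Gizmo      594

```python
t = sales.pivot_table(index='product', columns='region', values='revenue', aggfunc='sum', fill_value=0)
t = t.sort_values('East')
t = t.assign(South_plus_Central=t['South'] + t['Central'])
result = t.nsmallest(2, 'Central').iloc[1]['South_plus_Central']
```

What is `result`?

pivot: rows=product, cols=region, sum(revenue):
region   Central  East  South
product                      
Cable        306   368   1466
Gadget         0   658    411
Gizmo       1059   791    152
sort by East:
region   Central  East  South
product                      
Cable        306   368   1466
Gadget         0   658    411
Gizmo       1059   791    152
add column South_plus_Central = t['South'] + t['Central']:
region   Central  East  South  South_plus_Central
product                                          
Cable        306   368   1466                1772
Gadget         0   658    411                 411
Gizmo       1059   791    152                1211
take 2 rows with smallest Central:
region   Central  East  South  South_plus_Central
product                                          
Gadget         0   658    411                 411
Cable        306   368   1466                1772

1772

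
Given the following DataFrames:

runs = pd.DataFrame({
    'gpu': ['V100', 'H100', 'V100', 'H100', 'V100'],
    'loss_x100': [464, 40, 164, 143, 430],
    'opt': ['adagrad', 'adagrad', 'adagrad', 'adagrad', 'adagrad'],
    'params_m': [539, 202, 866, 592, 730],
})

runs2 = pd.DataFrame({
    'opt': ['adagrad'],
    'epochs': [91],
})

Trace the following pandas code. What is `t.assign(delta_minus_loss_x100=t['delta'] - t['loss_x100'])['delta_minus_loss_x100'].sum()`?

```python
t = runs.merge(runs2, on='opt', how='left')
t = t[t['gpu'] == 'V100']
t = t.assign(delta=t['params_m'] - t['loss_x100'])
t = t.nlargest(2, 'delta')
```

408

merge on 'opt' (how='left') → 5 rows:
    gpu  loss_x100      opt  params_m  epochs
0  V100        464  adagrad       539      91
1  H100         40  adagrad       202      91
2  V100        164  adagrad       866      91
3  H100        143  adagrad       592      91
4  V100        430  adagrad       730      91
filter rows where gpu == 'V100':
    gpu  loss_x100      opt  params_m  epochs
0  V100        464  adagrad       539      91
2  V100        164  adagrad       866      91
4  V100        430  adagrad       730      91
add column delta = t['params_m'] - t['loss_x100']:
    gpu  loss_x100      opt  params_m  epochs  delta
0  V100        464  adagrad       539      91     75
2  V100        164  adagrad       866      91    702
4  V100        430  adagrad       730      91    300
take 2 rows with largest delta:
    gpu  loss_x100      opt  params_m  epochs  delta
2  V100        164  adagrad       866      91    702
4  V100        430  adagrad       730      91    300
add column delta_minus_loss_x100 = t['delta'] - t['loss_x100']:
    gpu  loss_x100      opt  params_m  epochs  delta  delta_minus_loss_x100
2  V100        164  adagrad       866      91    702                    538
4  V100        430  adagrad       730      91    300                   -130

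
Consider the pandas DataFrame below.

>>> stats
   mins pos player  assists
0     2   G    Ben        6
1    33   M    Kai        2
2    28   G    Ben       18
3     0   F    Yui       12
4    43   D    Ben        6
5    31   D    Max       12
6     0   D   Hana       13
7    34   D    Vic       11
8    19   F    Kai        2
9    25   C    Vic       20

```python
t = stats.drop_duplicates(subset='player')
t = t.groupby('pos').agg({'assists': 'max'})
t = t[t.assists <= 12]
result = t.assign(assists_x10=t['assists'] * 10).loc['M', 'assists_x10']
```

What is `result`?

drop duplicate player (keep=first):
   mins pos player  assists
0     2   G    Ben        6
1    33   M    Kai        2
3     0   F    Yui       12
5    31   D    Max       12
6     0   D   Hana       13
7    34   D    Vic       11
group by pos, max of assists:
     assists
pos         
D         13
F         12
G          6
M          2
filter rows where assists <= 12:
     assists
pos         
F         12
G          6
M          2
add column assists_x10 = t['assists'] * 10:
     assists  assists_x10
pos                      
F         12          120
G          6           60
M          2           20
Reading off the value at row 'M', column 'assists_x10', we get 20.

20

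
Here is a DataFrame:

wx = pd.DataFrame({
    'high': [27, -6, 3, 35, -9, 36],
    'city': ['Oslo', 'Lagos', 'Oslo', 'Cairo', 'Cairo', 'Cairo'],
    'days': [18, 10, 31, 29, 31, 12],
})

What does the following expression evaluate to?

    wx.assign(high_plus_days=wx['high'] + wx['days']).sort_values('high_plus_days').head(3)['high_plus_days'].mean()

20.0

add column high_plus_days = wx['high'] + wx['days']:
   high   city  days  high_plus_days
0    27   Oslo    18              45
1    -6  Lagos    10               4
2     3   Oslo    31              34
3    35  Cairo    29              64
4    -9  Cairo    31              22
5    36  Cairo    12              48
sort by high_plus_days:
   high   city  days  high_plus_days
1    -6  Lagos    10               4
4    -9  Cairo    31              22
2     3   Oslo    31              34
0    27   Oslo    18              45
5    36  Cairo    12              48
3    35  Cairo    29              64
take first 3 rows:
   high   city  days  high_plus_days
1    -6  Lagos    10               4
4    -9  Cairo    31              22
2     3   Oslo    31              34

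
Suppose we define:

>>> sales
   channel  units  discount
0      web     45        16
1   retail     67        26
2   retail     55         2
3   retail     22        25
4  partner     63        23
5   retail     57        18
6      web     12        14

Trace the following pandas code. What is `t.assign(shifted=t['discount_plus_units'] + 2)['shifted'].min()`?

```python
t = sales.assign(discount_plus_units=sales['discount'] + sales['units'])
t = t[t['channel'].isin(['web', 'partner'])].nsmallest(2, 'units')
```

add column discount_plus_units = sales['discount'] + sales['units']:
   channel  units  discount  discount_plus_units
0      web     45        16                   61
1   retail     67        26                   93
2   retail     55         2                   57
3   retail     22        25                   47
4  partner     63        23                   86
5   retail     57        18                   75
6      web     12        14                   26
filter rows where channel in ['web', 'partner']:
   channel  units  discount  discount_plus_units
0      web     45        16                   61
4  partner     63        23                   86
6      web     12        14                   26
take 2 rows with smallest units:
  channel  units  discount  discount_plus_units
6     web     12        14                   26
0     web     45        16                   61
add column shifted = t['discount_plus_units'] + 2:
  channel  units  discount  discount_plus_units  shifted
6     web     12        14                   26       28
0     web     45        16                   61       63
Reading off the min of column 'shifted', we get 28.

28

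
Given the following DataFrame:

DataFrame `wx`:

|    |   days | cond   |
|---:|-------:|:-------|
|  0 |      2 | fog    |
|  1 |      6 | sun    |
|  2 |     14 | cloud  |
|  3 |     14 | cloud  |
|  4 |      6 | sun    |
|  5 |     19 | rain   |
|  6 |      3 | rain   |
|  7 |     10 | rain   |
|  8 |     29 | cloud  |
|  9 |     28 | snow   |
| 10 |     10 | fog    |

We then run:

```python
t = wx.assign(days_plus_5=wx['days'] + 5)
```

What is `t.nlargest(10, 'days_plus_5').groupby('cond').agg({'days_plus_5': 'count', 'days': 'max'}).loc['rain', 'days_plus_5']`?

3

add column days_plus_5 = wx['days'] + 5:
    days   cond  days_plus_5
0      2    fog            7
1      6    sun           11
2     14  cloud           19
3     14  cloud           19
4      6    sun           11
5     19   rain           24
6      3   rain            8
7     10   rain           15
8     29  cloud           34
9     28   snow           33
10    10    fog           15
take 10 rows with largest days_plus_5:
    days   cond  days_plus_5
8     29  cloud           34
9     28   snow           33
5     19   rain           24
2     14  cloud           19
3     14  cloud           19
7     10   rain           15
10    10    fog           15
1      6    sun           11
4      6    sun           11
6      3   rain            8
group by cond: count(days_plus_5), max(days):
       days_plus_5  days
cond                    
cloud            3    29
fog              1    10
rain             3    19
snow             1    28
sun              2     6
So loc['rain', 'days_plus_5'] = 3.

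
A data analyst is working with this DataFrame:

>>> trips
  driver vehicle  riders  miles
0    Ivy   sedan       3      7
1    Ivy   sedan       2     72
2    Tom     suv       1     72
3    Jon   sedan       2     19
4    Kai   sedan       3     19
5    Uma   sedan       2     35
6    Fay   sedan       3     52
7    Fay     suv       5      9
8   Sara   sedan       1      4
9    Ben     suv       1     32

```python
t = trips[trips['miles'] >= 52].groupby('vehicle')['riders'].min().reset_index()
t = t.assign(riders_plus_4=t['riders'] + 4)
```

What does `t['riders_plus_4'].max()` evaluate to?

6

filter rows where miles >= 52:
  driver vehicle  riders  miles
1    Ivy   sedan       2     72
2    Tom     suv       1     72
6    Fay   sedan       3     52
group by vehicle, min of riders:
vehicle
sedan    2
suv      1
Name: riders, dtype: int64
reset_index():
  vehicle  riders
0   sedan       2
1     suv       1
add column riders_plus_4 = t['riders'] + 4:
  vehicle  riders  riders_plus_4
0   sedan       2              6
1     suv       1              5
The max of column 'riders_plus_4' is 6.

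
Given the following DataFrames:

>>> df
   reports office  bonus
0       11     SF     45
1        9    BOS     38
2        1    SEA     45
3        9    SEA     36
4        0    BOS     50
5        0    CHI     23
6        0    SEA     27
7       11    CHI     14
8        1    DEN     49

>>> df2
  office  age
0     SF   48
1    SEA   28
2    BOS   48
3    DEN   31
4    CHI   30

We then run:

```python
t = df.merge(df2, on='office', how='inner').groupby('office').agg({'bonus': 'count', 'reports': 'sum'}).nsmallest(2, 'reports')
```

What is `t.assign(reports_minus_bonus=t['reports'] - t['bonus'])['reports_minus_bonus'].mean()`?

3.5

merge on 'office' (how='inner') → 9 rows:
   reports office  bonus  age
0       11     SF     45   48
1        9    BOS     38   48
2        1    SEA     45   28
3        9    SEA     36   28
4        0    BOS     50   48
5        0    CHI     23   30
6        0    SEA     27   28
7       11    CHI     14   30
8        1    DEN     49   31
group by office: count(bonus), sum(reports):
        bonus  reports
office                
BOS         2        9
CHI         2       11
DEN         1        1
SEA         3       10
SF          1       11
take 2 rows with smallest reports:
        bonus  reports
office                
DEN         1        1
BOS         2        9
add column reports_minus_bonus = t['reports'] - t['bonus']:
        bonus  reports  reports_minus_bonus
office                                     
DEN         1        1                    0
BOS         2        9                    7
Taking the mean of column 'reports_minus_bonus' gives 3.5.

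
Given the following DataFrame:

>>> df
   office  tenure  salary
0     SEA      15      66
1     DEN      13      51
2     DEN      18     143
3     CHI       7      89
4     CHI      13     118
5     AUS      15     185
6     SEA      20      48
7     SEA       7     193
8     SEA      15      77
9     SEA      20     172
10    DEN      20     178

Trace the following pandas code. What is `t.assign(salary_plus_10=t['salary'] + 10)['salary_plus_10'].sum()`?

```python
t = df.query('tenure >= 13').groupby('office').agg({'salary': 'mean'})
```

557.75

filter rows where tenure >= 13:
   office  tenure  salary
0     SEA      15      66
1     DEN      13      51
2     DEN      18     143
4     CHI      13     118
5     AUS      15     185
6     SEA      20      48
8     SEA      15      77
9     SEA      20     172
10    DEN      20     178
group by office, mean of salary:
        salary
office        
AUS     185.00
CHI     118.00
DEN     124.00
SEA      90.75
add column salary_plus_10 = t['salary'] + 10:
        salary  salary_plus_10
office                        
AUS     185.00          195.00
CHI     118.00          128.00
DEN     124.00          134.00
SEA      90.75          100.75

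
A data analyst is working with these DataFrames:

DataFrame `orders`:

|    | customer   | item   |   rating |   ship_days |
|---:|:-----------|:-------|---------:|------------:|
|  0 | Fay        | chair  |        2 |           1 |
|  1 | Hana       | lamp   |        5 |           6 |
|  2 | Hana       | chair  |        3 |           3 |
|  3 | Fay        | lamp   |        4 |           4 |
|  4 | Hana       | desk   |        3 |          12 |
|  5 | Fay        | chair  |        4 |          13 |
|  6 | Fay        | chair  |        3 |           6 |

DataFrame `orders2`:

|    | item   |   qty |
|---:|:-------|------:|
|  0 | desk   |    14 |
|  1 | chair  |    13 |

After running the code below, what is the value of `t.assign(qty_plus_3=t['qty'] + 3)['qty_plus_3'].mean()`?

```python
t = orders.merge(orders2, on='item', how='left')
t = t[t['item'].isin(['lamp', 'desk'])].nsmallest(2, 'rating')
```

merge on 'item' (how='left') → 7 rows:
  customer   item  rating  ship_days   qty
0      Fay  chair       2          1  13.0
1     Hana   lamp       5          6   NaN
2     Hana  chair       3          3  13.0
3      Fay   lamp       4          4   NaN
4     Hana   desk       3         12  14.0
5      Fay  chair       4         13  13.0
6      Fay  chair       3          6  13.0
filter rows where item in ['lamp', 'desk']:
  customer  item  rating  ship_days   qty
1     Hana  lamp       5          6   NaN
3      Fay  lamp       4          4   NaN
4     Hana  desk       3         12  14.0
take 2 rows with smallest rating:
  customer  item  rating  ship_days   qty
4     Hana  desk       3         12  14.0
3      Fay  lamp       4          4   NaN
add column qty_plus_3 = t['qty'] + 3:
  customer  item  rating  ship_days   qty  qty_plus_3
4     Hana  desk       3         12  14.0        17.0
3      Fay  lamp       4          4   NaN         NaN
Taking the mean of column 'qty_plus_3' gives 17.0.

17.0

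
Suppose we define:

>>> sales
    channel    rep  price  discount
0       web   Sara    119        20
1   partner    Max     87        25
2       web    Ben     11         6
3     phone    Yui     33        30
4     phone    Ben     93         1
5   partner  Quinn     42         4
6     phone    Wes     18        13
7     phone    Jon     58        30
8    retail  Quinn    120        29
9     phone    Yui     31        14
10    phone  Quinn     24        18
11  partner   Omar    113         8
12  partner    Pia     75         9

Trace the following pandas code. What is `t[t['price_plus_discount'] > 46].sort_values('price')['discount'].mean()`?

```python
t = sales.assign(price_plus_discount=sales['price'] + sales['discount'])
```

19.0

add column price_plus_discount = sales['price'] + sales['discount']:
    channel    rep  price  discount  price_plus_discount
0       web   Sara    119        20                  139
1   partner    Max     87        25                  112
2       web    Ben     11         6                   17
3     phone    Yui     33        30                   63
4     phone    Ben     93         1                   94
5   partner  Quinn     42         4                   46
6     phone    Wes     18        13                   31
7     phone    Jon     58        30                   88
8    retail  Quinn    120        29                  149
9     phone    Yui     31        14                   45
10    phone  Quinn     24        18                   42
11  partner   Omar    113         8                  121
12  partner    Pia     75         9                   84
filter rows where price_plus_discount > 46:
    channel    rep  price  discount  price_plus_discount
0       web   Sara    119        20                  139
1   partner    Max     87        25                  112
3     phone    Yui     33        30                   63
4     phone    Ben     93         1                   94
7     phone    Jon     58        30                   88
8    retail  Quinn    120        29                  149
11  partner   Omar    113         8                  121
12  partner    Pia     75         9                   84
sort by price:
    channel    rep  price  discount  price_plus_discount
3     phone    Yui     33        30                   63
7     phone    Jon     58        30                   88
12  partner    Pia     75         9                   84
1   partner    Max     87        25                  112
4     phone    Ben     93         1                   94
11  partner   Omar    113         8                  121
0       web   Sara    119        20                  139
8    retail  Quinn    120        29                  149
Reading off the mean of column 'discount', we get 19.0.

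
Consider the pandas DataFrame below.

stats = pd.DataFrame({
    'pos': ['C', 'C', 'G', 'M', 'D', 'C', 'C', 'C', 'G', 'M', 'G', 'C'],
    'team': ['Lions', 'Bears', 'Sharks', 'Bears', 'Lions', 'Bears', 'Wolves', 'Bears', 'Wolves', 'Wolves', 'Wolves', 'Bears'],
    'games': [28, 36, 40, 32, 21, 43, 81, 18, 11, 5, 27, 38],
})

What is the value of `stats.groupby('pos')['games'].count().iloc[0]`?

6

group by pos, count of games:
pos
C    6
D    1
G    3
M    2
Name: games, dtype: int64
Then the value at position 0: 6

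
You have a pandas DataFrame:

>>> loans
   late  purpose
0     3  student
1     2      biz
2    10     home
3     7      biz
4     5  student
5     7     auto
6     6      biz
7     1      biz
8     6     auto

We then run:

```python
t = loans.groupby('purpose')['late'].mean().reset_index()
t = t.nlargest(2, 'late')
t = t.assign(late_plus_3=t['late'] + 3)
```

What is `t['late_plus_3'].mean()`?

11.25

group by purpose, mean of late:
purpose
auto        6.5
biz         4.0
home       10.0
student     4.0
Name: late, dtype: float64
reset_index():
   purpose  late
0     auto   6.5
1      biz   4.0
2     home  10.0
3  student   4.0
take 2 rows with largest late:
  purpose  late
2    home  10.0
0    auto   6.5
add column late_plus_3 = t['late'] + 3:
  purpose  late  late_plus_3
2    home  10.0         13.0
0    auto   6.5          9.5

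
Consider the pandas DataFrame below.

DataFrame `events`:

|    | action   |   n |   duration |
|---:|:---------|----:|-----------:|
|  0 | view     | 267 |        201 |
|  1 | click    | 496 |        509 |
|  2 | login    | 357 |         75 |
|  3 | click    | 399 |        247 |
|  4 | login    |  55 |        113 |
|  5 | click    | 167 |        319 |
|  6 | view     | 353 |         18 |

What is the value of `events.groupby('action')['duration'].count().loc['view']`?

2

group by action, count of duration:
action
click    3
login    2
view     2
Name: duration, dtype: int64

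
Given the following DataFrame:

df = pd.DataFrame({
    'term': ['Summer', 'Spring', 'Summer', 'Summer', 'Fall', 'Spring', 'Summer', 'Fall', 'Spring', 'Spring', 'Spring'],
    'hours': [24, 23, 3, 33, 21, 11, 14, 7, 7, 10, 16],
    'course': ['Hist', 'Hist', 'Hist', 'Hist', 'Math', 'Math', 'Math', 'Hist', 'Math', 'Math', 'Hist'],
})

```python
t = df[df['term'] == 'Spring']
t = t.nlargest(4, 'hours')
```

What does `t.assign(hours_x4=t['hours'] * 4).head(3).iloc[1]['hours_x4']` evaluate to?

filter rows where term == 'Spring':
      term  hours course
1   Spring     23   Hist
5   Spring     11   Math
8   Spring      7   Math
9   Spring     10   Math
10  Spring     16   Hist
take 4 rows with largest hours:
      term  hours course
1   Spring     23   Hist
10  Spring     16   Hist
5   Spring     11   Math
9   Spring     10   Math
add column hours_x4 = t['hours'] * 4:
      term  hours course  hours_x4
1   Spring     23   Hist        92
10  Spring     16   Hist        64
5   Spring     11   Math        44
9   Spring     10   Math        40
take first 3 rows:
      term  hours course  hours_x4
1   Spring     23   Hist        92
10  Spring     16   Hist        64
5   Spring     11   Math        44
The value at position 1, column 'hours_x4' is 64.

64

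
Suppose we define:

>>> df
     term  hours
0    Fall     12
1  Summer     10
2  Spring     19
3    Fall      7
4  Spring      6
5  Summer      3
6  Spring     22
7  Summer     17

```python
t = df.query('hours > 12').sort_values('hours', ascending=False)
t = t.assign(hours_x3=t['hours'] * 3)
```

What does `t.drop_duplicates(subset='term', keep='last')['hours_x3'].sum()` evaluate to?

filter rows where hours > 12:
     term  hours
2  Spring     19
6  Spring     22
7  Summer     17
sort by hours descending:
     term  hours
6  Spring     22
2  Spring     19
7  Summer     17
add column hours_x3 = t['hours'] * 3:
     term  hours  hours_x3
6  Spring     22        66
2  Spring     19        57
7  Summer     17        51
drop duplicate term (keep=last):
     term  hours  hours_x3
2  Spring     19        57
7  Summer     17        51
The sum of column 'hours_x3' is 108.

108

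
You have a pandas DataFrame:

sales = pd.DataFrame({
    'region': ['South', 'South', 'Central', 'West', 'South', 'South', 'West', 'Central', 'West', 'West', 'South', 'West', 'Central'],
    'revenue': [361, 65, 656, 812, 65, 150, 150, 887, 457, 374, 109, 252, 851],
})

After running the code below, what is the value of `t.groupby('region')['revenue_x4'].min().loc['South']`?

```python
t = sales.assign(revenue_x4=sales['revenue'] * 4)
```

add column revenue_x4 = sales['revenue'] * 4:
     region  revenue  revenue_x4
0     South      361        1444
1     South       65         260
2   Central      656        2624
3      West      812        3248
4     South       65         260
5     South      150         600
6      West      150         600
7   Central      887        3548
8      West      457        1828
9      West      374        1496
10    South      109         436
11     West      252        1008
12  Central      851        3404
group by region, min of revenue_x4:
region
Central    2624
South       260
West        600
Name: revenue_x4, dtype: int64
Hence 260.

260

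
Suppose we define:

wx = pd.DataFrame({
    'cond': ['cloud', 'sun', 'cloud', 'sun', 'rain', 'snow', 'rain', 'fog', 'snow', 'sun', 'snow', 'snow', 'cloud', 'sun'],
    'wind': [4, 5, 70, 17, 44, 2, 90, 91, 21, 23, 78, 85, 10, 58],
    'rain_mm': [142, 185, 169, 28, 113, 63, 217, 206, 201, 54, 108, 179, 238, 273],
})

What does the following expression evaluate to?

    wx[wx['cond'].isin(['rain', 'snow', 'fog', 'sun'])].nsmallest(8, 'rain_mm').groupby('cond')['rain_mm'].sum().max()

filter rows where cond in ['rain', 'snow', 'fog', 'sun']:
    cond  wind  rain_mm
1    sun     5      185
3    sun    17       28
4   rain    44      113
5   snow     2       63
6   rain    90      217
7    fog    91      206
8   snow    21      201
9    sun    23       54
10  snow    78      108
11  snow    85      179
13   sun    58      273
take 8 rows with smallest rain_mm:
    cond  wind  rain_mm
3    sun    17       28
9    sun    23       54
5   snow     2       63
10  snow    78      108
4   rain    44      113
11  snow    85      179
1    sun     5      185
8   snow    21      201
group by cond, sum of rain_mm:
cond
rain    113
snow    551
sun     267
Name: rain_mm, dtype: int64
Taking the max of the resulting series gives 551.

551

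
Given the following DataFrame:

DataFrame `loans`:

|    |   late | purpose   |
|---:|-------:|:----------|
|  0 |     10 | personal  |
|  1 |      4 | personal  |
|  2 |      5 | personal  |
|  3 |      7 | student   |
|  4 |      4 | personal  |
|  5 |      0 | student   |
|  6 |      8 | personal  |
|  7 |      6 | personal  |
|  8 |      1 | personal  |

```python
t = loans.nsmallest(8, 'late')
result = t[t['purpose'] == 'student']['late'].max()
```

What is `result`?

7

take 8 rows with smallest late:
   late   purpose
5     0   student
8     1  personal
1     4  personal
4     4  personal
2     5  personal
7     6  personal
3     7   student
6     8  personal
filter rows where purpose == 'student':
   late  purpose
5     0  student
3     7  student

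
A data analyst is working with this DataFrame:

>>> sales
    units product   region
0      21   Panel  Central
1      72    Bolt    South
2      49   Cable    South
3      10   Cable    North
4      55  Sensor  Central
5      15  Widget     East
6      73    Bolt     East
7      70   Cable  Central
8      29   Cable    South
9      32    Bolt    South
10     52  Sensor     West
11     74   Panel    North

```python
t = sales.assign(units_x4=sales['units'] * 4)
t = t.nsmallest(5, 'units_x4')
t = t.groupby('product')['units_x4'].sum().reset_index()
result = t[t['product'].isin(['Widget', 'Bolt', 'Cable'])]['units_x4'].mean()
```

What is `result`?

114.666666667

add column units_x4 = sales['units'] * 4:
    units product   region  units_x4
0      21   Panel  Central        84
1      72    Bolt    South       288
2      49   Cable    South       196
3      10   Cable    North        40
4      55  Sensor  Central       220
5      15  Widget     East        60
6      73    Bolt     East       292
7      70   Cable  Central       280
8      29   Cable    South       116
9      32    Bolt    South       128
10     52  Sensor     West       208
11     74   Panel    North       296
take 5 rows with smallest units_x4:
   units product   region  units_x4
3     10   Cable    North        40
5     15  Widget     East        60
0     21   Panel  Central        84
8     29   Cable    South       116
9     32    Bolt    South       128
group by product, sum of units_x4:
product
Bolt      128
Cable     156
Panel      84
Widget     60
Name: units_x4, dtype: int64
reset_index():
  product  units_x4
0    Bolt       128
1   Cable       156
2   Panel        84
3  Widget        60
filter rows where product in ['Widget', 'Bolt', 'Cable']:
  product  units_x4
0    Bolt       128
1   Cable       156
3  Widget        60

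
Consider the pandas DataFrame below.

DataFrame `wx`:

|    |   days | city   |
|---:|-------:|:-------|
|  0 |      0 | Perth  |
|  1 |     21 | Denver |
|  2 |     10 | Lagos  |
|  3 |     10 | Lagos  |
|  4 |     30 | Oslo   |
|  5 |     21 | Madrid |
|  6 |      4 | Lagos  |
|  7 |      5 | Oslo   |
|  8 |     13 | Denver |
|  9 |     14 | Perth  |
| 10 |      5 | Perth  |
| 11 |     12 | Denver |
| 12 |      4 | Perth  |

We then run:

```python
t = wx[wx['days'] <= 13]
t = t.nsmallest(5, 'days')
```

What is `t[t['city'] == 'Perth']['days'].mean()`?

3.0

filter rows where days <= 13:
    days    city
0      0   Perth
2     10   Lagos
3     10   Lagos
6      4   Lagos
7      5    Oslo
8     13  Denver
10     5   Perth
11    12  Denver
12     4   Perth
take 5 rows with smallest days:
    days   city
0      0  Perth
6      4  Lagos
12     4  Perth
7      5   Oslo
10     5  Perth
filter rows where city == 'Perth':
    days   city
0      0  Perth
12     4  Perth
10     5  Perth
mean of column 'days' → 3.0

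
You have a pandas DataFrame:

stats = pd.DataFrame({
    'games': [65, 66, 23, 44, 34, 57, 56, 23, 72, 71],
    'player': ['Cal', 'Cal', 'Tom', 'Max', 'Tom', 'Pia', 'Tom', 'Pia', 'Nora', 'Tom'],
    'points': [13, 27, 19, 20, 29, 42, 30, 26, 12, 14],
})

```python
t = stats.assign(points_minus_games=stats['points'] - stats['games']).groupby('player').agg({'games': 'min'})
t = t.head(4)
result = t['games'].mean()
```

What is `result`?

add column points_minus_games = stats['points'] - stats['games']:
   games player  points  points_minus_games
0     65    Cal      13                 -52
1     66    Cal      27                 -39
2     23    Tom      19                  -4
3     44    Max      20                 -24
4     34    Tom      29                  -5
5     57    Pia      42                 -15
6     56    Tom      30                 -26
7     23    Pia      26                   3
8     72   Nora      12                 -60
9     71    Tom      14                 -57
group by player, min of games:
        games
player       
Cal        65
Max        44
Nora       72
Pia        23
Tom        23
take first 4 rows:
        games
player       
Cal        65
Max        44
Nora       72
Pia        23
Taking the mean of column 'games' gives 51.0.

51.0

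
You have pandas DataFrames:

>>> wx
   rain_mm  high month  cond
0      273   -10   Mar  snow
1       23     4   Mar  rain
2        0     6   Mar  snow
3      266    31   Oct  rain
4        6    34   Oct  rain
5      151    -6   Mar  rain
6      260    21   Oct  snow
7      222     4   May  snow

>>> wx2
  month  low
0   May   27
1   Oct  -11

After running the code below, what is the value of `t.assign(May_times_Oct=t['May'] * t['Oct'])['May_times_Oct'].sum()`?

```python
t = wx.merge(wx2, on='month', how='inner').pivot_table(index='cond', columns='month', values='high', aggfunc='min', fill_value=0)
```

merge on 'month' (how='inner') → 4 rows:
   rain_mm  high month  cond  low
0      266    31   Oct  rain  -11
1        6    34   Oct  rain  -11
2      260    21   Oct  snow  -11
3      222     4   May  snow   27
pivot: rows=cond, cols=month, min(high):
month  May  Oct
cond           
rain     0   31
snow     4   21
add column May_times_Oct = t['May'] * t['Oct']:
month  May  Oct  May_times_Oct
cond                          
rain     0   31              0
snow     4   21             84
Reading off the sum of column 'May_times_Oct', we get 84.

84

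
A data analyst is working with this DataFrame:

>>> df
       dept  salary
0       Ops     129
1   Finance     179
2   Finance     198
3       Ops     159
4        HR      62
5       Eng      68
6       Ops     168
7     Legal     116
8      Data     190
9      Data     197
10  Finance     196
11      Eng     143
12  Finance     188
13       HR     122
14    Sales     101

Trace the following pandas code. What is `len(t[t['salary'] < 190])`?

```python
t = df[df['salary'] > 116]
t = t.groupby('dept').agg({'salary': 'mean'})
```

3

filter rows where salary > 116:
       dept  salary
0       Ops     129
1   Finance     179
2   Finance     198
3       Ops     159
6       Ops     168
8      Data     190
9      Data     197
10  Finance     196
11      Eng     143
12  Finance     188
13       HR     122
group by dept, mean of salary:
         salary
dept           
Data     193.50
Eng      143.00
Finance  190.25
HR       122.00
Ops      152.00
filter rows where salary < 190:
      salary
dept        
Eng    143.0
HR     122.0
Ops    152.0
Then the number of rows: 3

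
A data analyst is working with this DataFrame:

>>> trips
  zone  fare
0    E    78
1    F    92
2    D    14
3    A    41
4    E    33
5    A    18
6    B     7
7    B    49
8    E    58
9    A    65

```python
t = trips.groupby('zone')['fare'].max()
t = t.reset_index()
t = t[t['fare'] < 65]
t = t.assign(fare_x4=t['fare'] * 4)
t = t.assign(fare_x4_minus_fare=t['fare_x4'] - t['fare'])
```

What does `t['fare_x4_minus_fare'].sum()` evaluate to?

group by zone, max of fare:
zone
A    65
B    49
D    14
E    78
F    92
Name: fare, dtype: int64
reset_index():
  zone  fare
0    A    65
1    B    49
2    D    14
3    E    78
4    F    92
filter rows where fare < 65:
  zone  fare
1    B    49
2    D    14
add column fare_x4 = t['fare'] * 4:
  zone  fare  fare_x4
1    B    49      196
2    D    14       56
add column fare_x4_minus_fare = t['fare_x4'] - t['fare']:
  zone  fare  fare_x4  fare_x4_minus_fare
1    B    49      196                 147
2    D    14       56                  42
Hence 189.

189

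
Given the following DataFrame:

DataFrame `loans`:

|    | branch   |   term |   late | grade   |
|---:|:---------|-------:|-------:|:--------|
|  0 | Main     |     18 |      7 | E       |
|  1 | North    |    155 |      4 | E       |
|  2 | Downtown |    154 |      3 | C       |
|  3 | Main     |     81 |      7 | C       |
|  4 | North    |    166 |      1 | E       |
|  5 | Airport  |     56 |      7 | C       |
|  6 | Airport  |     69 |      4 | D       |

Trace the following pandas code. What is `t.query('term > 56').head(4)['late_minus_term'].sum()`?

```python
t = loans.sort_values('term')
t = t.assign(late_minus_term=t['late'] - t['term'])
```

sort by term:
     branch  term  late grade
0      Main    18     7     E
5   Airport    56     7     C
6   Airport    69     4     D
3      Main    81     7     C
2  Downtown   154     3     C
1     North   155     4     E
4     North   166     1     E
add column late_minus_term = t['late'] - t['term']:
     branch  term  late grade  late_minus_term
0      Main    18     7     E              -11
5   Airport    56     7     C              -49
6   Airport    69     4     D              -65
3      Main    81     7     C              -74
2  Downtown   154     3     C             -151
1     North   155     4     E             -151
4     North   166     1     E             -165
filter rows where term > 56:
     branch  term  late grade  late_minus_term
6   Airport    69     4     D              -65
3      Main    81     7     C              -74
2  Downtown   154     3     C             -151
1     North   155     4     E             -151
4     North   166     1     E             -165
take first 4 rows:
     branch  term  late grade  late_minus_term
6   Airport    69     4     D              -65
3      Main    81     7     C              -74
2  Downtown   154     3     C             -151
1     North   155     4     E             -151
The sum of column 'late_minus_term' is -441.

-441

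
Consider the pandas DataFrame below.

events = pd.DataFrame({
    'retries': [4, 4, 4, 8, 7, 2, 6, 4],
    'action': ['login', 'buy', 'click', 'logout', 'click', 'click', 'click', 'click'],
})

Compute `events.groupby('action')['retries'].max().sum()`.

group by action, max of retries:
action
buy       4
click     7
login     4
logout    8
Name: retries, dtype: int64
Reading off the sum of the resulting series, we get 23.

23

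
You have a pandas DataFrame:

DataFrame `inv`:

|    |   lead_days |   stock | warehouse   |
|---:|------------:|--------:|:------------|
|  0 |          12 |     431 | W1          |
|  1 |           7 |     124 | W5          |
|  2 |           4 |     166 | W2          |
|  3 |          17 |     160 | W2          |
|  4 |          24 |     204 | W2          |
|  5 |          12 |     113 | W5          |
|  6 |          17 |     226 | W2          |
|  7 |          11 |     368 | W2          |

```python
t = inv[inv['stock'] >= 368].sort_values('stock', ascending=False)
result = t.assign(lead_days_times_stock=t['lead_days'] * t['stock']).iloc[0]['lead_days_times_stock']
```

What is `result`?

filter rows where stock >= 368:
   lead_days  stock warehouse
0         12    431        W1
7         11    368        W2
sort by stock descending:
   lead_days  stock warehouse
0         12    431        W1
7         11    368        W2
add column lead_days_times_stock = t['lead_days'] * t['stock']:
   lead_days  stock warehouse  lead_days_times_stock
0         12    431        W1                   5172
7         11    368        W2                   4048
Taking the value at position 0, column 'lead_days_times_stock' gives 5172.

5172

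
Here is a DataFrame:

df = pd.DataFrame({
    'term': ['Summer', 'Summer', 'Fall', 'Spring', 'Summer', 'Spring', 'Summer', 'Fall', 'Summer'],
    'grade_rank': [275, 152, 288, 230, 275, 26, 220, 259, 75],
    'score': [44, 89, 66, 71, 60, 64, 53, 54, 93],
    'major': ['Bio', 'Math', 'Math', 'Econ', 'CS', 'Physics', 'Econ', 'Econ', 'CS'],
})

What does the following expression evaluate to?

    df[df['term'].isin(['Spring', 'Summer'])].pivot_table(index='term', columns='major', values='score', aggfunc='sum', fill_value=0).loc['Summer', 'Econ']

53

filter rows where term in ['Spring', 'Summer']:
     term  grade_rank  score    major
0  Summer         275     44      Bio
1  Summer         152     89     Math
3  Spring         230     71     Econ
4  Summer         275     60       CS
5  Spring          26     64  Physics
6  Summer         220     53     Econ
8  Summer          75     93       CS
pivot: rows=term, cols=major, sum(score):
major   Bio   CS  Econ  Math  Physics
term                                 
Spring    0    0    71     0       64
Summer   44  153    53    89        0
Hence 53.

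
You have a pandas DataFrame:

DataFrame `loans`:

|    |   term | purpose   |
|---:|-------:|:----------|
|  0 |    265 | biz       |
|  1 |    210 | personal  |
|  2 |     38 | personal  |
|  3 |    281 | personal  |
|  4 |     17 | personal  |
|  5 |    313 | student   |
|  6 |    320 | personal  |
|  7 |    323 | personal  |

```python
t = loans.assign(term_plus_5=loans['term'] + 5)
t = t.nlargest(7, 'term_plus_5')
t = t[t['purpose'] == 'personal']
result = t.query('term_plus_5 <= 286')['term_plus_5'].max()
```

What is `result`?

add column term_plus_5 = loans['term'] + 5:
   term   purpose  term_plus_5
0   265       biz          270
1   210  personal          215
2    38  personal           43
3   281  personal          286
4    17  personal           22
5   313   student          318
6   320  personal          325
7   323  personal          328
take 7 rows with largest term_plus_5:
   term   purpose  term_plus_5
7   323  personal          328
6   320  personal          325
5   313   student          318
3   281  personal          286
0   265       biz          270
1   210  personal          215
2    38  personal           43
filter rows where purpose == 'personal':
   term   purpose  term_plus_5
7   323  personal          328
6   320  personal          325
3   281  personal          286
1   210  personal          215
2    38  personal           43
filter rows where term_plus_5 <= 286:
   term   purpose  term_plus_5
3   281  personal          286
1   210  personal          215
2    38  personal           43
Finally, max of column 'term_plus_5' = 286.

286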